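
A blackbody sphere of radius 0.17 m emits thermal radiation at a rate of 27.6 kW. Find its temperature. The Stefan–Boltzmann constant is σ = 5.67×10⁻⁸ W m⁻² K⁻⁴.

A = 4πr² = 4π × (0.17)² = 0.363 m².
From P = σAT⁴, T = (P / σA)^(1/4) = (27600 / (5.67×10⁻⁸ × 0.363))^(1/4).
T = (1.34×10^12)^(1/4) = 1080 K.

T ≈ 1080 K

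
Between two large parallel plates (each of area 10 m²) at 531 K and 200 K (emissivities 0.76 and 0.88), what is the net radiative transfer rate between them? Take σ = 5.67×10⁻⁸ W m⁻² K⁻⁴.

Q ≈ 30400 W

For two large parallel gray plates, q = σ(T₁⁴ − T₂⁴) / (1/ε₁ + 1/ε₂ − 1).
1/ε₁ + 1/ε₂ − 1 = 1/0.76 + 1/0.88 − 1 = 1.452.
T₁⁴ − T₂⁴ = 7.95×10^10 − 1.60×10^9 = 7.79×10^10 K⁴.
q = 5.67×10⁻⁸ × 7.79×10^10 / 1.452 = 3040 W/m².
Q = q·A = 3040 × 10 = 30400 W.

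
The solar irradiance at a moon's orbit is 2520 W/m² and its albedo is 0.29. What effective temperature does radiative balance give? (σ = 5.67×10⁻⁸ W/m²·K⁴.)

T ≈ 298 K

Power absorbed = (1−a)S·πR²; power emitted = 4πR²σT⁴. Equating and cancelling πR²:
T = ((1−a)S / 4σ)^(1/4) = (1790 / (4 × 5.67×10⁻⁸))^(1/4) = (7.89×10^9)^(1/4).
T = 298 K.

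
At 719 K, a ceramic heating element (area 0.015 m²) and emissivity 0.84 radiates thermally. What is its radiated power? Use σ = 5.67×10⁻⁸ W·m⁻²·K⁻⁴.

P ≈ 191 W

Stefan–Boltzmann: P = εσAT⁴ = 0.84 × 5.67×10⁻⁸ × 0.0150 × (719)⁴ = 0.84 × 5.67×10⁻⁸ × 0.0150 × 2.67×10^11.
P = 191 W.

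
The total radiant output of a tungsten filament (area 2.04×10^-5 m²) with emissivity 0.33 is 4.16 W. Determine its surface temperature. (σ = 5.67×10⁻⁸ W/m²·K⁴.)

From P = εσAT⁴, T = (P / εσA)^(1/4) = (4.16 / (0.33 × 5.67×10⁻⁸ × 2.04×10^-5))^(1/4).
T = (1.09×10^13)^(1/4) = 1820 K.

T ≈ 1820 K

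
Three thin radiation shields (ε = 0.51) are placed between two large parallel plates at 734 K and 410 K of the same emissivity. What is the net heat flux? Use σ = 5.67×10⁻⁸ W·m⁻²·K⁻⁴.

Each of the 4 gaps contributes resistance (2/ε − 1) = 2/0.51 − 1 = 2.922; total = 11.69.
q = σ(T₁⁴ − T₂⁴) / 11.69 = 5.67×10⁻⁸ × 2.62×10^11 / 11.69 = 1270 W/m².

q ≈ 1270 W/m²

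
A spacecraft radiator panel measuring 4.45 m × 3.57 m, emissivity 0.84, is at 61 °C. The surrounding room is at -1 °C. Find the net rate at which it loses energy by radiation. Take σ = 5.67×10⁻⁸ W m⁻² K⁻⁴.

A = 4.45 × 3.57 = 15.9 m².
Convert: 61 °C = 334 K; -1 °C = 272 K.
Q = εσA(T⁴ − T_s⁴). T⁴ − T_s⁴ = (334)⁴ − (272)⁴ = 1.24×10^10 − 5.47×10^9 = 6.97×10^9 K⁴.
Q = 0.84 × 5.67×10⁻⁸ × 15.9 × 6.97×10^9 = 5270 W.

Q ≈ 5270 W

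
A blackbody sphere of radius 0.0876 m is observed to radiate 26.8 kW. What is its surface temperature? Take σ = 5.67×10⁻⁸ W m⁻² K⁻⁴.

T ≈ 1490 K

A = 4πr² = 4π × (0.0876)² = 0.0964 m².
From P = σAT⁴, T = (P / σA)^(1/4) = (26800 / (5.67×10⁻⁸ × 0.0964))^(1/4).
T = (4.90×10^12)^(1/4) = 1490 K.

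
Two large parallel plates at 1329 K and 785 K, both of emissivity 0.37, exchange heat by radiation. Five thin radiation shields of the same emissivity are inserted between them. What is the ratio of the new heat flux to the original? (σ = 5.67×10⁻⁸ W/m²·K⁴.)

With N identical shields there are N+1 = 6 gaps in series, each with the same radiative resistance, so the flux falls to 1/(N+1) of its unshielded value.

ratio ≈ 0.167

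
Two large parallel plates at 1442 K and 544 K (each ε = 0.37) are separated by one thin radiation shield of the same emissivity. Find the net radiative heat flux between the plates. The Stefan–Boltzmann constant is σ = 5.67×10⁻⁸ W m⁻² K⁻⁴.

Each of the 2 gaps contributes resistance (2/ε − 1) = 2/0.37 − 1 = 4.405; total = 8.811.
q = σ(T₁⁴ − T₂⁴) / 8.811 = 5.67×10⁻⁸ × 4.24×10^12 / 8.811 = 27300 W/m².

q ≈ 27300 W/m²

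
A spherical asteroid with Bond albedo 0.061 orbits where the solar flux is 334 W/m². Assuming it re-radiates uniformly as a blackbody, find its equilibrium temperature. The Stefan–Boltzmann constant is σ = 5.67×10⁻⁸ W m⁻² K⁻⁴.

Power absorbed = (1−a)S·πR²; power emitted = 4πR²σT⁴. Equating and cancelling πR²:
T = ((1−a)S / 4σ)^(1/4) = (314 / (4 × 5.67×10⁻⁸))^(1/4) = (1.38×10^9)^(1/4).
T = 193 K.

T ≈ 193 K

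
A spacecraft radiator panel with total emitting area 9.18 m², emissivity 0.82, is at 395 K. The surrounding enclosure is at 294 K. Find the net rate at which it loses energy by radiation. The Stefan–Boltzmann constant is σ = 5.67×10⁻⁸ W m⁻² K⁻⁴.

Q ≈ 7200 W

Q = εσA(T⁴ − T_s⁴). T⁴ − T_s⁴ = (395)⁴ − (294)⁴ = 2.43×10^10 − 7.47×10^9 = 1.69×10^10 K⁴.
Q = 0.82 × 5.67×10⁻⁸ × 9.18 × 1.69×10^10 = 7200 W.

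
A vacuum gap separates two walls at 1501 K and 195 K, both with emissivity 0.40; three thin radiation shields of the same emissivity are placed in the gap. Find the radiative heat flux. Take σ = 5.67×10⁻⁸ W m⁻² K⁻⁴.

q ≈ 18000 W/m²

Each of the 4 gaps contributes resistance (2/ε − 1) = 2/0.40 − 1 = 4.000; total = 16.00.
q = σ(T₁⁴ − T₂⁴) / 16.00 = 5.67×10⁻⁸ × 5.07×10^12 / 16.00 = 18000 W/m².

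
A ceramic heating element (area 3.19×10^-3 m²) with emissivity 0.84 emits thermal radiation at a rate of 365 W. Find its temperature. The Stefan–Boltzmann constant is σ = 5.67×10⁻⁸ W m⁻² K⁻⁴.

T ≈ 1240 K

From P = εσAT⁴, T = (P / εσA)^(1/4) = (365 / (0.84 × 5.67×10⁻⁸ × 3.19×10^-3))^(1/4).
T = (2.40×10^12)^(1/4) = 1240 K.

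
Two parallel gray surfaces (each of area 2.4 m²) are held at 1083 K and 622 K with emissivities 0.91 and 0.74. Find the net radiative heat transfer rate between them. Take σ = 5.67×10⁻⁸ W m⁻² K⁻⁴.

Q ≈ 1.15×10^5 W

For two large parallel gray plates, q = σ(T₁⁴ − T₂⁴) / (1/ε₁ + 1/ε₂ − 1).
1/ε₁ + 1/ε₂ − 1 = 1/0.91 + 1/0.74 − 1 = 1.450.
T₁⁴ − T₂⁴ = 1.38×10^12 − 1.50×10^11 = 1.23×10^12 K⁴.
q = 5.67×10⁻⁸ × 1.23×10^12 / 1.450 = 47900 W/m².
Q = q·A = 47900 × 2.4 = 1.15×10^5 W.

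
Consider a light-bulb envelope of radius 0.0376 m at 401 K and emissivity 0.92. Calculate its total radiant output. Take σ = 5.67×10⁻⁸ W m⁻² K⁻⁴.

P ≈ 24.0 W

A = 4πr² = 4π × (0.0376)² = 0.0178 m².
Stefan–Boltzmann: P = εσAT⁴ = 0.92 × 5.67×10⁻⁸ × 0.0178 × (401)⁴ = 0.92 × 5.67×10⁻⁸ × 0.0178 × 2.59×10^10.
P = 24.0 W.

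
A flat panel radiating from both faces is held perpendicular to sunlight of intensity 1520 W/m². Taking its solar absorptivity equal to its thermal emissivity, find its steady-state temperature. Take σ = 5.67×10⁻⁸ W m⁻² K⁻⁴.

T ≈ 340 K

Absorbed flux αS = emitted flux 2εσT⁴ per unit area; with α = ε this gives T = (S/2σ)^(1/4).
T = (1520 / (2 × 5.67×10⁻⁸))^(1/4) = (1.34×10^10)^(1/4).
T = 340 K.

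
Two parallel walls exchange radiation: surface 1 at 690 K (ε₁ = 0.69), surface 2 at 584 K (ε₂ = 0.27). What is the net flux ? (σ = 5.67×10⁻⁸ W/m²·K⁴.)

q ≈ 1510 W/m²

For two large parallel gray plates, q = σ(T₁⁴ − T₂⁴) / (1/ε₁ + 1/ε₂ − 1).
1/ε₁ + 1/ε₂ − 1 = 1/0.69 + 1/0.27 − 1 = 4.153.
T₁⁴ − T₂⁴ = 2.27×10^11 − 1.16×10^11 = 1.10×10^11 K⁴.
q = 5.67×10⁻⁸ × 1.10×10^11 / 4.153 = 1510 W/m².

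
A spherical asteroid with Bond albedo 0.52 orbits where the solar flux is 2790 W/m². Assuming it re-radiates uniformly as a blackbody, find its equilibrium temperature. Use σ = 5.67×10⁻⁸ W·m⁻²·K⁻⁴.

Power absorbed = (1−a)S·πR²; power emitted = 4πR²σT⁴. Equating and cancelling πR²:
T = ((1−a)S / 4σ)^(1/4) = (1340 / (4 × 5.67×10⁻⁸))^(1/4) = (5.90×10^9)^(1/4).
T = 277 K.

T ≈ 277 K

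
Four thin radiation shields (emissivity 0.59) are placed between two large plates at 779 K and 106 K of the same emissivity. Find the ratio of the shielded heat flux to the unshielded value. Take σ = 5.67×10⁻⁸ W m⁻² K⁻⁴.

With N identical shields there are N+1 = 5 gaps in series, each with the same radiative resistance, so the flux falls to 1/(N+1) of its unshielded value.

ratio ≈ 0.200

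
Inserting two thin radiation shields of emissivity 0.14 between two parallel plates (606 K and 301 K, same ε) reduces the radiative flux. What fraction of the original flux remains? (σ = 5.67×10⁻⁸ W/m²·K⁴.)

With N identical shields there are N+1 = 3 gaps in series, each with the same radiative resistance, so the flux falls to 1/(N+1) of its unshielded value.

ratio ≈ 0.333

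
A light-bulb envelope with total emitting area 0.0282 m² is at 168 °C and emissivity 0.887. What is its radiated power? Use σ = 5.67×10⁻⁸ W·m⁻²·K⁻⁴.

P ≈ 53.6 W

168 °C = 441 K.
P = εσAT⁴ = 0.887 × 5.67×10⁻⁸ × 0.0282 × (441)⁴ = 0.887 × 5.67×10⁻⁸ × 0.0282 × 3.78×10^10.
P = 53.6 W.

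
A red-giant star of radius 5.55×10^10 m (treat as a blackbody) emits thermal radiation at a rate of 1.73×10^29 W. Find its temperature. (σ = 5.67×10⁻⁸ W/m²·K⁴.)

T ≈ 2980 K

A = 4πr² = 4π × (5.55×10^10)² = 3.87×10^22 m².
From P = σAT⁴, T = (P / σA)^(1/4) = (1.73×10^29 / (5.67×10⁻⁸ × 3.87×10^22))^(1/4).
T = (7.88×10^13)^(1/4) = 2980 K.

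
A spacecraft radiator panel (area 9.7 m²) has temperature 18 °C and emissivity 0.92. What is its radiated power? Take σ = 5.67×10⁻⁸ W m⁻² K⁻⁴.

P ≈ 3630 W

18 °C = 291 K.
P = εσAT⁴ = 0.92 × 5.67×10⁻⁸ × 9.70 × (291)⁴ = 0.92 × 5.67×10⁻⁸ × 9.70 × 7.17×10^9.
P = 3630 W.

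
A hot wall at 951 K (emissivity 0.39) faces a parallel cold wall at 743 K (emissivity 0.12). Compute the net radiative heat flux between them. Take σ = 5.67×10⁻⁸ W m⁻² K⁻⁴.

For two large parallel gray plates, q = σ(T₁⁴ − T₂⁴) / (1/ε₁ + 1/ε₂ − 1).
1/ε₁ + 1/ε₂ − 1 = 1/0.39 + 1/0.12 − 1 = 9.897.
T₁⁴ − T₂⁴ = 8.18×10^11 − 3.05×10^11 = 5.13×10^11 K⁴.
q = 5.67×10⁻⁸ × 5.13×10^11 / 9.897 = 2940 W/m².

q ≈ 2940 W/m²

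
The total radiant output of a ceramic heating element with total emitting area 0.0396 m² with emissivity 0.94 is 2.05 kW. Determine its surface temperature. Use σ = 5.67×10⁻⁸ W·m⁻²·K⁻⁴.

T ≈ 993 K

From P = εσAT⁴, T = (P / εσA)^(1/4) = (2050 / (0.94 × 5.67×10⁻⁸ × 0.0396))^(1/4).
T = (9.71×10^11)^(1/4) = 993 K.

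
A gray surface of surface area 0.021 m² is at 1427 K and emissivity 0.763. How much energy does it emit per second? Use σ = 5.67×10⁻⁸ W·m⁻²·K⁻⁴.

P = εσAT⁴ = 0.763 × 5.67×10⁻⁸ × 0.0210 × (1427)⁴ = 0.763 × 5.67×10⁻⁸ × 0.0210 × 4.15×10^12.
P = 3770 W.

P ≈ 3770 W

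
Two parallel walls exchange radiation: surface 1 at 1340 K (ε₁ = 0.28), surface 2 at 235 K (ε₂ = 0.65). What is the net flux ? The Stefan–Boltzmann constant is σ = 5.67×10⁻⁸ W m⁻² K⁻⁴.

q ≈ 44400 W/m²

For two large parallel gray plates, q = σ(T₁⁴ − T₂⁴) / (1/ε₁ + 1/ε₂ − 1).
1/ε₁ + 1/ε₂ − 1 = 1/0.28 + 1/0.65 − 1 = 4.110.
T₁⁴ − T₂⁴ = 3.22×10^12 − 3.05×10^9 = 3.22×10^12 K⁴.
q = 5.67×10⁻⁸ × 3.22×10^12 / 4.110 = 44400 W/m².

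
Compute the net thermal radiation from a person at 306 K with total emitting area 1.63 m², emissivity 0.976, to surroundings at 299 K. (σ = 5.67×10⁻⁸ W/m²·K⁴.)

Q ≈ 69.9 W

Q = εσA(T⁴ − T_s⁴). T⁴ − T_s⁴ = (306)⁴ − (299)⁴ = 8.77×10^9 − 7.99×10^9 = 7.75×10^8 K⁴.
Q = 0.976 × 5.67×10⁻⁸ × 1.63 × 7.75×10^8 = 69.9 W.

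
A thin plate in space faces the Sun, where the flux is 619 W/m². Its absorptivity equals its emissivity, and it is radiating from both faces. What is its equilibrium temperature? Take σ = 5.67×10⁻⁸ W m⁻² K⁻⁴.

T ≈ 272 K

Absorbed flux αS = emitted flux 2εσT⁴ per unit area; with α = ε this gives T = (S/2σ)^(1/4).
T = (619 / (2 × 5.67×10⁻⁸))^(1/4) = (5.46×10^9)^(1/4).
T = 272 K.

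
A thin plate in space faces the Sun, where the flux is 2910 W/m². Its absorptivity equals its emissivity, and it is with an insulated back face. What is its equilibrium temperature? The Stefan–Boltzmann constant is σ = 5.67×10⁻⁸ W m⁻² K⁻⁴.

T ≈ 476 K

Absorbed flux αS = emitted flux εσT⁴ (one radiating face); with α = ε, T = (S/σ)^(1/4).
T = (2910 / 5.67×10⁻⁸)^(1/4) = (5.13×10^10)^(1/4).
T = 476 K.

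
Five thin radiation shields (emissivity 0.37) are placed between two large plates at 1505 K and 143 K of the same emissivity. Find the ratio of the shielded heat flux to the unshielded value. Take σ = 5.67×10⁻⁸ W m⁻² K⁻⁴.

With N identical shields there are N+1 = 6 gaps in series, each with the same radiative resistance, so the flux falls to 1/(N+1) of its unshielded value.

ratio ≈ 0.167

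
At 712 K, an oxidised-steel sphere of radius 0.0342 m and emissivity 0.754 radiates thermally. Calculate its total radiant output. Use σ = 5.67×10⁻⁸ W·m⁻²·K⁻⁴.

A = 4πr² = 4π × (0.0342)² = 0.0147 m².
P = εσAT⁴ = 0.754 × 5.67×10⁻⁸ × 0.0147 × (712)⁴ = 0.754 × 5.67×10⁻⁸ × 0.0147 × 2.57×10^11.
P = 161 W.

P ≈ 161 W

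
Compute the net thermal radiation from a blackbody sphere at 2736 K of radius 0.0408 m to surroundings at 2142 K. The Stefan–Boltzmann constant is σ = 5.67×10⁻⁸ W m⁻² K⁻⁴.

A = 4πr² = 4π × (0.0408)² = 0.0209 m².
Q = σA(T⁴ − T_s⁴). T⁴ − T_s⁴ = (2736)⁴ − (2142)⁴ = 5.60×10^13 − 2.11×10^13 = 3.50×10^13 K⁴.
Q = 5.67×10⁻⁸ × 0.0209 × 3.50×10^13 = 41500 W.

Q ≈ 41500 W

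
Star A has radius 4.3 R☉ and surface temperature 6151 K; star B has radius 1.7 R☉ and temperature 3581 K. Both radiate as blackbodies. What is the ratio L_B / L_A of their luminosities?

L_B/L_A ≈ 0.0180

L = 4πR²σT⁴ ∝ R²T⁴, so L_B/L_A = (1.7/4.3)² × (3581/6151)⁴ = 0.156 × 0.115 = 0.0180.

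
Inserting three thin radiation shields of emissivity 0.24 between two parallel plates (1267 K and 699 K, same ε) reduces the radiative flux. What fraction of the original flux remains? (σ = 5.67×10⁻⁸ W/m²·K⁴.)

With N identical shields there are N+1 = 4 gaps in series, each with the same radiative resistance, so the flux falls to 1/(N+1) of its unshielded value.

ratio ≈ 0.250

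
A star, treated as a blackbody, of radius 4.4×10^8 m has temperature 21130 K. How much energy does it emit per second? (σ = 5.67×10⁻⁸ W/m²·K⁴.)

P ≈ 2.75×10^28 W

A = 4πr² = 4π × (4.4×10^8)² = 2.43×10^18 m².
P = σAT⁴ = 5.67×10⁻⁸ × 2.43×10^18 × (21130)⁴ = 5.67×10⁻⁸ × 2.43×10^18 × 1.99×10^17.
P = 2.75×10^28 W.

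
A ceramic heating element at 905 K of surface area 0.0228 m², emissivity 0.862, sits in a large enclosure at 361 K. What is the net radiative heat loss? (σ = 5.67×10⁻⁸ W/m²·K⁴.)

Q ≈ 729 W

Q = εσA(T⁴ − T_s⁴). T⁴ − T_s⁴ = (905)⁴ − (361)⁴ = 6.71×10^11 − 1.70×10^10 = 6.54×10^11 K⁴.
Q = 0.862 × 5.67×10⁻⁸ × 0.0228 × 6.54×10^11 = 729 W.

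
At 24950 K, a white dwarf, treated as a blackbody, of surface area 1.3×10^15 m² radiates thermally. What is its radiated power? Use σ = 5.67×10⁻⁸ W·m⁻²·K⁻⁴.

P = σAT⁴ = 5.67×10⁻⁸ × 1.30×10^15 × (24950)⁴ = 5.67×10⁻⁸ × 1.30×10^15 × 3.88×10^17.
P = 2.86×10^25 W.

P ≈ 2.86×10^25 W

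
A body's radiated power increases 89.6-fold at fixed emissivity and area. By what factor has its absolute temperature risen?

factor ≈ 3.08

P ∝ T⁴ ⇒ T ∝ P^(1/4), so T scales by (89.6)^(1/4) = 3.08.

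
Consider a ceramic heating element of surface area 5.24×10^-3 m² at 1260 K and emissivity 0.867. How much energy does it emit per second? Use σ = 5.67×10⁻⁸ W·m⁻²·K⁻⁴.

P ≈ 649 W

P = εσAT⁴ = 0.867 × 5.67×10⁻⁸ × 5.24×10^-3 × (1260)⁴ = 0.867 × 5.67×10⁻⁸ × 5.24×10^-3 × 2.52×10^12.
P = 649 W.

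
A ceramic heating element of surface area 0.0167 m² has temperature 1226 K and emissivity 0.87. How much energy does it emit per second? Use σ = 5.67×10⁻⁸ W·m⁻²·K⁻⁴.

P ≈ 1860 W

P = εσAT⁴ = 0.87 × 5.67×10⁻⁸ × 0.0167 × (1226)⁴ = 0.87 × 5.67×10⁻⁸ × 0.0167 × 2.26×10^12.
P = 1860 W.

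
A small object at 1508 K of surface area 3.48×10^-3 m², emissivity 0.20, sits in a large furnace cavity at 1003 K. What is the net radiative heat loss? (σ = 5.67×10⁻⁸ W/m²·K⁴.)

Q ≈ 164 W

Q = εσA(T⁴ − T_s⁴). T⁴ − T_s⁴ = (1508)⁴ − (1003)⁴ = 5.17×10^12 − 1.01×10^12 = 4.16×10^12 K⁴.
Q = 0.20 × 5.67×10⁻⁸ × 3.48×10^-3 × 4.16×10^12 = 164 W.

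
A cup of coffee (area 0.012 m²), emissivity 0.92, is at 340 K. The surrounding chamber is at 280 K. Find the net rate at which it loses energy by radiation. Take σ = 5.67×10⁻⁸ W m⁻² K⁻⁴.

Q ≈ 4.52 W

Q = εσA(T⁴ − T_s⁴). T⁴ − T_s⁴ = (340)⁴ − (280)⁴ = 1.34×10^10 − 6.15×10^9 = 7.22×10^9 K⁴.
Q = 0.92 × 5.67×10⁻⁸ × 0.0120 × 7.22×10^9 = 4.52 W.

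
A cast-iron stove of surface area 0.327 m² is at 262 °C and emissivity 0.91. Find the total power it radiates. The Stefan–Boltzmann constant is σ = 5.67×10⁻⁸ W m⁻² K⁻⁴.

P ≈ 1380 W

262 °C = 535 K.
Stefan–Boltzmann: P = εσAT⁴ = 0.91 × 5.67×10⁻⁸ × 0.327 × (535)⁴ = 0.91 × 5.67×10⁻⁸ × 0.327 × 8.19×10^10.
P = 1380 W.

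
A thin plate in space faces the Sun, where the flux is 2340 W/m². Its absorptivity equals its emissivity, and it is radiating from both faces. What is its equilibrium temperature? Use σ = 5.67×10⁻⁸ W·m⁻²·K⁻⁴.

T ≈ 379 K

Absorbed flux αS = emitted flux 2εσT⁴ per unit area; with α = ε this gives T = (S/2σ)^(1/4).
T = (2340 / (2 × 5.67×10⁻⁸))^(1/4) = (2.06×10^10)^(1/4).
T = 379 K.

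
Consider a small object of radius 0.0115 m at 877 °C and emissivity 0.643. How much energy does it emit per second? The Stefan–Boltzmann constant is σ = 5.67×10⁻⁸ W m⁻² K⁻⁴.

P ≈ 106 W

A = 4πr² = 4π × (0.0115)² = 1.66×10^-3 m².
877 °C = 1150 K.
P = εσAT⁴ = 0.643 × 5.67×10⁻⁸ × 1.66×10^-3 × (1150)⁴ = 0.643 × 5.67×10⁻⁸ × 1.66×10^-3 × 1.75×10^12.
P = 106 W.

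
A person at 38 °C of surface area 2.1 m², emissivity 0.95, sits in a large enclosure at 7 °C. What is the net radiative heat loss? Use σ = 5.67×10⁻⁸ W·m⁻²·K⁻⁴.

Q ≈ 363 W

Convert: 38 °C = 311 K; 7 °C = 280 K.
Q = εσA(T⁴ − T_s⁴). T⁴ − T_s⁴ = (311)⁴ − (280)⁴ = 9.35×10^9 − 6.15×10^9 = 3.21×10^9 K⁴.
Q = 0.95 × 5.67×10⁻⁸ × 2.10 × 3.21×10^9 = 363 W.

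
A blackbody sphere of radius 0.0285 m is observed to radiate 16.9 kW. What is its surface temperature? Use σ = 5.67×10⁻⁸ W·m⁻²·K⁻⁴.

T ≈ 2320 K

A = 4πr² = 4π × (0.0285)² = 0.0102 m².
From P = σAT⁴, T = (P / σA)^(1/4) = (16900 / (5.67×10⁻⁸ × 0.0102))^(1/4).
T = (2.92×10^13)^(1/4) = 2320 K.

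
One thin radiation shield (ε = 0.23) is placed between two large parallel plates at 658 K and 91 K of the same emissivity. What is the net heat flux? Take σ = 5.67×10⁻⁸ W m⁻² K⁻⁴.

q ≈ 690 W/m²

Each of the 2 gaps contributes resistance (2/ε − 1) = 2/0.23 − 1 = 7.696; total = 15.39.
q = σ(T₁⁴ − T₂⁴) / 15.39 = 5.67×10⁻⁸ × 1.87×10^11 / 15.39 = 690 W/m².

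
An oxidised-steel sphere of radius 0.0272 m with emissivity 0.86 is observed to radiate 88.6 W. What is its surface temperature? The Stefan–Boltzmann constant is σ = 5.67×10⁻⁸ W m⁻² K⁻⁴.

A = 4πr² = 4π × (0.0272)² = 9.30×10^-3 m².
From P = εσAT⁴, T = (P / εσA)^(1/4) = (88.6 / (0.86 × 5.67×10⁻⁸ × 9.30×10^-3))^(1/4).
T = (1.95×10^11)^(1/4) = 665 K.

T ≈ 665 K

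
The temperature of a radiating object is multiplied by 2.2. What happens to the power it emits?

factor ≈ 23.4

P ∝ T⁴, so the power scales as (2.2)⁴ = 23.4.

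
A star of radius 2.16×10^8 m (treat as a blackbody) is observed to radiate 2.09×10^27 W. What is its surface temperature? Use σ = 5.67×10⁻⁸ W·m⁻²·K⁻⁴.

T ≈ 15800 K

A = 4πr² = 4π × (2.16×10^8)² = 5.86×10^17 m².
From P = σAT⁴, T = (P / σA)^(1/4) = (2.09×10^27 / (5.67×10⁻⁸ × 5.86×10^17))^(1/4).
T = (6.29×10^16)^(1/4) = 15800 K.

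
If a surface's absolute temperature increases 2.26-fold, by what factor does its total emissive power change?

P ∝ T⁴, so the power scales as (2.26)⁴ = 26.1.

factor ≈ 26.1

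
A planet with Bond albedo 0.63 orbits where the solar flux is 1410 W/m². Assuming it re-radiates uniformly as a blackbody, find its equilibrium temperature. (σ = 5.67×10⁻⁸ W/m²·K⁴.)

T ≈ 219 K

Power absorbed = (1−a)S·πR²; power emitted = 4πR²σT⁴. Equating and cancelling πR²:
T = ((1−a)S / 4σ)^(1/4) = (522 / (4 × 5.67×10⁻⁸))^(1/4) = (2.30×10^9)^(1/4).
T = 219 K.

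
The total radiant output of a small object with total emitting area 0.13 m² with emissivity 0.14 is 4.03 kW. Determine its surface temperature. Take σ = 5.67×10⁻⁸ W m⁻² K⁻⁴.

T ≈ 1410 K

From P = εσAT⁴, T = (P / εσA)^(1/4) = (4030 / (0.14 × 5.67×10⁻⁸ × 0.130))^(1/4).
T = (3.91×10^12)^(1/4) = 1410 K.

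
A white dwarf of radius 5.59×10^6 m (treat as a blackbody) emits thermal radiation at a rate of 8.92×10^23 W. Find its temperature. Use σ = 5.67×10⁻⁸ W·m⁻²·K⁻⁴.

T ≈ 14100 K

A = 4πr² = 4π × (5.59×10^6)² = 3.93×10^14 m².
From P = σAT⁴, T = (P / σA)^(1/4) = (8.92×10^23 / (5.67×10⁻⁸ × 3.93×10^14))^(1/4).
T = (4.01×10^16)^(1/4) = 14100 K.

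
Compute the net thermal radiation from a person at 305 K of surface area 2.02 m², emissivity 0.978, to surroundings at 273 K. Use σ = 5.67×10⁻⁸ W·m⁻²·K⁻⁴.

Q = εσA(T⁴ − T_s⁴). T⁴ − T_s⁴ = (305)⁴ − (273)⁴ = 8.65×10^9 − 5.55×10^9 = 3.10×10^9 K⁴.
Q = 0.978 × 5.67×10⁻⁸ × 2.02 × 3.10×10^9 = 347 W.

Q ≈ 347 W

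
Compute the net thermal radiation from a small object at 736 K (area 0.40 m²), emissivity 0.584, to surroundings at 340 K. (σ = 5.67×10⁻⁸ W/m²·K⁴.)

Q ≈ 3710 W

Q = εσA(T⁴ − T_s⁴). T⁴ − T_s⁴ = (736)⁴ − (340)⁴ = 2.93×10^11 − 1.34×10^10 = 2.80×10^11 K⁴.
Q = 0.584 × 5.67×10⁻⁸ × 0.400 × 2.80×10^11 = 3710 W.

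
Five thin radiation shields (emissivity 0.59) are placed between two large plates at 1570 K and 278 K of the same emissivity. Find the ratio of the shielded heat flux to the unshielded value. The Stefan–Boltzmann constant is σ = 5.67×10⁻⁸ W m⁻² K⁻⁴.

With N identical shields there are N+1 = 6 gaps in series, each with the same radiative resistance, so the flux falls to 1/(N+1) of its unshielded value.

ratio ≈ 0.167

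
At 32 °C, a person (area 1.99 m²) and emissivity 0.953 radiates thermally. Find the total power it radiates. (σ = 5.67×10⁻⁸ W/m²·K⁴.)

P ≈ 931 W

32 °C = 305 K.
Stefan–Boltzmann: P = εσAT⁴ = 0.953 × 5.67×10⁻⁸ × 1.99 × (305)⁴ = 0.953 × 5.67×10⁻⁸ × 1.99 × 8.65×10^9.
P = 931 W.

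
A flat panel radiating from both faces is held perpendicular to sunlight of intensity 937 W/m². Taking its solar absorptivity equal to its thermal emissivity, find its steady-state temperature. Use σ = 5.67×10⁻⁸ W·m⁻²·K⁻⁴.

T ≈ 301 K

Absorbed flux αS = emitted flux 2εσT⁴ per unit area; with α = ε this gives T = (S/2σ)^(1/4).
T = (937 / (2 × 5.67×10⁻⁸))^(1/4) = (8.26×10^9)^(1/4).
T = 301 K.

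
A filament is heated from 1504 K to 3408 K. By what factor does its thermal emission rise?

P ∝ T⁴, so the ratio is (3408/1504)⁴ = (2.266)⁴ = 26.4.

ratio ≈ 26.4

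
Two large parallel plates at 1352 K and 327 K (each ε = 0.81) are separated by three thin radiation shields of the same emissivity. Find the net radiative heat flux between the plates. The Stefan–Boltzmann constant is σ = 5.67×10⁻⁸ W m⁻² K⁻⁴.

Each of the 4 gaps contributes resistance (2/ε − 1) = 2/0.81 − 1 = 1.469; total = 5.877.
q = σ(T₁⁴ − T₂⁴) / 5.877 = 5.67×10⁻⁸ × 3.33×10^12 / 5.877 = 32100 W/m².

q ≈ 32100 W/m²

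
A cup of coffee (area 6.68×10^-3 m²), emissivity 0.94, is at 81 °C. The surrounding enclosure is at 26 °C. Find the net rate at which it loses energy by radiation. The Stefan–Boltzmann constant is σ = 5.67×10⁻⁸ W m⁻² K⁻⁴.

Q ≈ 2.75 W

Convert: 81 °C = 354 K; 26 °C = 299 K.
Q = εσA(T⁴ − T_s⁴). T⁴ − T_s⁴ = (354)⁴ − (299)⁴ = 1.57×10^10 − 7.99×10^9 = 7.71×10^9 K⁴.
Q = 0.94 × 5.67×10⁻⁸ × 6.68×10^-3 × 7.71×10^9 = 2.75 W.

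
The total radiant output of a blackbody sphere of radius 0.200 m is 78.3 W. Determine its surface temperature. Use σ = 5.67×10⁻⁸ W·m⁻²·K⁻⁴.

T ≈ 229 K

A = 4πr² = 4π × (0.200)² = 0.503 m².
From P = σAT⁴, T = (P / σA)^(1/4) = (78.3 / (5.67×10⁻⁸ × 0.503))^(1/4).
T = (2.75×10^9)^(1/4) = 229 K.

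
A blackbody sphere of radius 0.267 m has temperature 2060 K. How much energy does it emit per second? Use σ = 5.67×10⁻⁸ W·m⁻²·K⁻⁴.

A = 4πr² = 4π × (0.267)² = 0.896 m².
P = σAT⁴ = 5.67×10⁻⁸ × 0.896 × (2060)⁴ = 5.67×10⁻⁸ × 0.896 × 1.80×10^13.
P = 9.15×10^5 W.

P ≈ 9.15×10^5 W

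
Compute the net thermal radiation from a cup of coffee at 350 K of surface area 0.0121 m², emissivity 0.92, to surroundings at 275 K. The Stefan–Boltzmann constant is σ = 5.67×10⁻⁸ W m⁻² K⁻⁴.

Q ≈ 5.86 W

Q = εσA(T⁴ − T_s⁴). T⁴ − T_s⁴ = (350)⁴ − (275)⁴ = 1.50×10^10 − 5.72×10^9 = 9.29×10^9 K⁴.
Q = 0.92 × 5.67×10⁻⁸ × 0.0121 × 9.29×10^9 = 5.86 W.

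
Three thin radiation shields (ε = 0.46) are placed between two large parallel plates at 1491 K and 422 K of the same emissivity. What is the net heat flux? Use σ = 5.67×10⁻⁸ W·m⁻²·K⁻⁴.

q ≈ 20800 W/m²

Each of the 4 gaps contributes resistance (2/ε − 1) = 2/0.46 − 1 = 3.348; total = 13.39.
q = σ(T₁⁴ − T₂⁴) / 13.39 = 5.67×10⁻⁸ × 4.91×10^12 / 13.39 = 20800 W/m².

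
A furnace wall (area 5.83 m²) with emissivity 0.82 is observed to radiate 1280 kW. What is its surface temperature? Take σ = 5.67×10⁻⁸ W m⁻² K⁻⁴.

From P = εσAT⁴, T = (P / εσA)^(1/4) = (1.28×10^6 / (0.82 × 5.67×10⁻⁸ × 5.83))^(1/4).
T = (4.72×10^12)^(1/4) = 1470 K.

T ≈ 1470 K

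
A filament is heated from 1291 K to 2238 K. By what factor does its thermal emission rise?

ratio ≈ 9.03

P ∝ T⁴, so the ratio is (2238/1291)⁴ = (1.734)⁴ = 9.03.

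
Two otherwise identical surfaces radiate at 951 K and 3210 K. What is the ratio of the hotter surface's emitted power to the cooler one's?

P ∝ T⁴, so the ratio is (3210/951)⁴ = (3.375)⁴ = 130.

ratio ≈ 130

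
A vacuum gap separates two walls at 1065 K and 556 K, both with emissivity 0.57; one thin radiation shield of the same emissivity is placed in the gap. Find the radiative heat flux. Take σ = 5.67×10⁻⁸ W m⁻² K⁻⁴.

q ≈ 13500 W/m²

Each of the 2 gaps contributes resistance (2/ε − 1) = 2/0.57 − 1 = 2.509; total = 5.018.
q = σ(T₁⁴ − T₂⁴) / 5.018 = 5.67×10⁻⁸ × 1.19×10^12 / 5.018 = 13500 W/m².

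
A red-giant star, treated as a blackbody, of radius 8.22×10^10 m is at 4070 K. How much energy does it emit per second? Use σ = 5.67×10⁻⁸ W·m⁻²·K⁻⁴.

P ≈ 1.32×10^30 W

A = 4πr² = 4π × (8.22×10^10)² = 8.49×10^22 m².
P = σAT⁴ = 5.67×10⁻⁸ × 8.49×10^22 × (4070)⁴ = 5.67×10⁻⁸ × 8.49×10^22 × 2.74×10^14.
P = 1.32×10^30 W.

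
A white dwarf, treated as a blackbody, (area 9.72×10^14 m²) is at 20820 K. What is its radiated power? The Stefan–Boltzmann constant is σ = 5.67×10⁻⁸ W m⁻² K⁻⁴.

P ≈ 1.04×10^25 W

P = σAT⁴ = 5.67×10⁻⁸ × 9.72×10^14 × (20820)⁴ = 5.67×10⁻⁸ × 9.72×10^14 × 1.88×10^17.
P = 1.04×10^25 W.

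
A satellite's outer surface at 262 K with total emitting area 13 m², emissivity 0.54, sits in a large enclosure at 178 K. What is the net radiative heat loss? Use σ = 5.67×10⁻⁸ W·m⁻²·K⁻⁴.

Q ≈ 1480 W

Q = εσA(T⁴ − T_s⁴). T⁴ − T_s⁴ = (262)⁴ − (178)⁴ = 4.71×10^9 − 1.00×10^9 = 3.71×10^9 K⁴.
Q = 0.54 × 5.67×10⁻⁸ × 13.0 × 3.71×10^9 = 1480 W.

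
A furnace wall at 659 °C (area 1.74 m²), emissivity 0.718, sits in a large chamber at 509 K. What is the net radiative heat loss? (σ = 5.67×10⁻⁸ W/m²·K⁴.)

Convert: 659 °C = 932 K.
Q = εσA(T⁴ − T_s⁴). T⁴ − T_s⁴ = (932)⁴ − (509)⁴ = 7.55×10^11 − 6.71×10^10 = 6.87×10^11 K⁴.
Q = 0.718 × 5.67×10⁻⁸ × 1.74 × 6.87×10^11 = 48700 W.

Q ≈ 48700 W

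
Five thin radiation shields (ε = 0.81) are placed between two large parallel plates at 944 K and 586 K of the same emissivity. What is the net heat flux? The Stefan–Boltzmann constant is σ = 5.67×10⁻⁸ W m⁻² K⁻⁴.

Each of the 6 gaps contributes resistance (2/ε − 1) = 2/0.81 − 1 = 1.469; total = 8.815.
q = σ(T₁⁴ − T₂⁴) / 8.815 = 5.67×10⁻⁸ × 6.76×10^11 / 8.815 = 4350 W/m².

q ≈ 4350 W/m²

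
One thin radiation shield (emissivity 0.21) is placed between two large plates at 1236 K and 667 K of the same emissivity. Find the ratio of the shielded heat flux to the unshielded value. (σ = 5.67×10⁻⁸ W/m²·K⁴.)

With N identical shields there are N+1 = 2 gaps in series, each with the same radiative resistance, so the flux falls to 1/(N+1) of its unshielded value.

ratio ≈ 0.500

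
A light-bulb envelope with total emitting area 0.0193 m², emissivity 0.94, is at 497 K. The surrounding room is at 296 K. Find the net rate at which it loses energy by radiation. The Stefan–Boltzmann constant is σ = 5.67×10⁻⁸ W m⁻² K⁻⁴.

Q ≈ 54.9 W

Q = εσA(T⁴ − T_s⁴). T⁴ − T_s⁴ = (497)⁴ − (296)⁴ = 6.10×10^10 − 7.68×10^9 = 5.33×10^10 K⁴.
Q = 0.94 × 5.67×10⁻⁸ × 0.0193 × 5.33×10^10 = 54.9 W.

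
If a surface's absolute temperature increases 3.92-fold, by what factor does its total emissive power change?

factor ≈ 236

P ∝ T⁴, so the power scales as (3.92)⁴ = 236.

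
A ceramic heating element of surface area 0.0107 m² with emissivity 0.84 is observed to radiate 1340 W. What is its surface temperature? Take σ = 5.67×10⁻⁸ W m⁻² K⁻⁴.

From P = εσAT⁴, T = (P / εσA)^(1/4) = (1340 / (0.84 × 5.67×10⁻⁸ × 0.0107))^(1/4).
T = (2.63×10^12)^(1/4) = 1270 K.

T ≈ 1270 K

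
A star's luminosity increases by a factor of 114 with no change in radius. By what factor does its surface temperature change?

factor ≈ 3.27

P ∝ T⁴ ⇒ T ∝ P^(1/4), so T scales by (114)^(1/4) = 3.27.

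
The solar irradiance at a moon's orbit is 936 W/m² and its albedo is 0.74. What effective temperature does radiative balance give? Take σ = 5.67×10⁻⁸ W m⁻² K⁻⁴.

Power absorbed = (1−a)S·πR²; power emitted = 4πR²σT⁴. Equating and cancelling πR²:
T = ((1−a)S / 4σ)^(1/4) = (243 / (4 × 5.67×10⁻⁸))^(1/4) = (1.07×10^9)^(1/4).
T = 181 K.

T ≈ 181 K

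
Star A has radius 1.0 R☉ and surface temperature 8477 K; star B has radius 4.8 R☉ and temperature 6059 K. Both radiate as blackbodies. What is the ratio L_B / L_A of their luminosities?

L_B/L_A ≈ 6.01

L = 4πR²σT⁴ ∝ R²T⁴, so L_B/L_A = (4.8/1.0)² × (6059/8477)⁴ = 23.0 × 0.261 = 6.01.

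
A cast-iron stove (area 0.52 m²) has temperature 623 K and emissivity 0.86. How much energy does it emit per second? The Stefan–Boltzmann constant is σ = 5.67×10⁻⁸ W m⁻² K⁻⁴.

Stefan–Boltzmann: P = εσAT⁴ = 0.86 × 5.67×10⁻⁸ × 0.520 × (623)⁴ = 0.86 × 5.67×10⁻⁸ × 0.520 × 1.51×10^11.
P = 3820 W.

P ≈ 3820 W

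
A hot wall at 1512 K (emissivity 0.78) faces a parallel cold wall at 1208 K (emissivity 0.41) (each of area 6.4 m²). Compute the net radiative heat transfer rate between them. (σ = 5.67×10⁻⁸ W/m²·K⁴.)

For two large parallel gray plates, q = σ(T₁⁴ − T₂⁴) / (1/ε₁ + 1/ε₂ − 1).
1/ε₁ + 1/ε₂ − 1 = 1/0.78 + 1/0.41 − 1 = 2.721.
T₁⁴ − T₂⁴ = 5.23×10^12 − 2.13×10^12 = 3.10×10^12 K⁴.
q = 5.67×10⁻⁸ × 3.10×10^12 / 2.721 = 64500 W/m².
Q = q·A = 64500 × 6.4 = 4.13×10^5 W.

Q ≈ 4.13×10^5 W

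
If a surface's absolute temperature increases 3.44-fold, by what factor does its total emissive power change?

P ∝ T⁴, so the power scales as (3.44)⁴ = 140.

factor ≈ 140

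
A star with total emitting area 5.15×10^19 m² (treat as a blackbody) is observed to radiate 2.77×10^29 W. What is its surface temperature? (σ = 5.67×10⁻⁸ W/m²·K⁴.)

T ≈ 17500 K

From P = σAT⁴, T = (P / σA)^(1/4) = (2.77×10^29 / (5.67×10⁻⁸ × 5.15×10^19))^(1/4).
T = (9.49×10^16)^(1/4) = 17500 K.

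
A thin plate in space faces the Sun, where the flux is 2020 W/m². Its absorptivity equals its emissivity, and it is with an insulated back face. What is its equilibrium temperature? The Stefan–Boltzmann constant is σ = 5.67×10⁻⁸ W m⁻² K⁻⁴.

T ≈ 434 K

Absorbed flux αS = emitted flux εσT⁴ (one radiating face); with α = ε, T = (S/σ)^(1/4).
T = (2020 / 5.67×10⁻⁸)^(1/4) = (3.56×10^10)^(1/4).
T = 434 K.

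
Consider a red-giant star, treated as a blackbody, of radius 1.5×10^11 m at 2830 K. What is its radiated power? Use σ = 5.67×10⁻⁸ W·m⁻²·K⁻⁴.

P ≈ 1.03×10^30 W

A = 4πr² = 4π × (1.5×10^11)² = 2.83×10^23 m².
P = σAT⁴ = 5.67×10⁻⁸ × 2.83×10^23 × (2830)⁴ = 5.67×10⁻⁸ × 2.83×10^23 × 6.41×10^13.
P = 1.03×10^30 W.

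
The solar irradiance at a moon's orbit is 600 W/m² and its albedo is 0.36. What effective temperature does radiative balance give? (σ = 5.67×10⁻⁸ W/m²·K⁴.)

Power absorbed = (1−a)S·πR²; power emitted = 4πR²σT⁴. Equating and cancelling πR²:
T = ((1−a)S / 4σ)^(1/4) = (384 / (4 × 5.67×10⁻⁸))^(1/4) = (1.69×10^9)^(1/4).
T = 203 K.

T ≈ 203 K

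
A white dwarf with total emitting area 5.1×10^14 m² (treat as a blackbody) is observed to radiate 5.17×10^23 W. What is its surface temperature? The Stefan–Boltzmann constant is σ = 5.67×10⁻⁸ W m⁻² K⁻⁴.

T ≈ 11600 K

From P = σAT⁴, T = (P / σA)^(1/4) = (5.17×10^23 / (5.67×10⁻⁸ × 5.10×10^14))^(1/4).
T = (1.79×10^16)^(1/4) = 11600 K.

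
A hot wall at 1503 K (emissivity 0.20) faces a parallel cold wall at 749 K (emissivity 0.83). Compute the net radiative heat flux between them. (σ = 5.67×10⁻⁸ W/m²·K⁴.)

q ≈ 52200 W/m²

For two large parallel gray plates, q = σ(T₁⁴ − T₂⁴) / (1/ε₁ + 1/ε₂ − 1).
1/ε₁ + 1/ε₂ − 1 = 1/0.20 + 1/0.83 − 1 = 5.205.
T₁⁴ − T₂⁴ = 5.10×10^12 − 3.15×10^11 = 4.79×10^12 K⁴.
q = 5.67×10⁻⁸ × 4.79×10^12 / 5.205 = 52200 W/m².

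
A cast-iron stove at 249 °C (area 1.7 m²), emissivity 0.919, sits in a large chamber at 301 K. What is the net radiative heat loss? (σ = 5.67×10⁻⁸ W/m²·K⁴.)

Convert: 249 °C = 522 K.
Q = εσA(T⁴ − T_s⁴). T⁴ − T_s⁴ = (522)⁴ − (301)⁴ = 7.42×10^10 − 8.21×10^9 = 6.60×10^10 K⁴.
Q = 0.919 × 5.67×10⁻⁸ × 1.70 × 6.60×10^10 = 5850 W.

Q ≈ 5850 W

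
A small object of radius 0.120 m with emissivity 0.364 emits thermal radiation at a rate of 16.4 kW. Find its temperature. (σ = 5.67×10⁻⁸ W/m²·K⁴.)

T ≈ 1450 K

A = 4πr² = 4π × (0.120)² = 0.181 m².
From P = εσAT⁴, T = (P / εσA)^(1/4) = (16400 / (0.364 × 5.67×10⁻⁸ × 0.181))^(1/4).
T = (4.39×10^12)^(1/4) = 1450 K.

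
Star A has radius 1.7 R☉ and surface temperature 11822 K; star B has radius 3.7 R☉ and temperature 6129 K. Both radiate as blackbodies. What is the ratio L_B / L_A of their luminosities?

L_B/L_A ≈ 0.342

L = 4πR²σT⁴ ∝ R²T⁴, so L_B/L_A = (3.7/1.7)² × (6129/11822)⁴ = 4.74 × 0.0722 = 0.342.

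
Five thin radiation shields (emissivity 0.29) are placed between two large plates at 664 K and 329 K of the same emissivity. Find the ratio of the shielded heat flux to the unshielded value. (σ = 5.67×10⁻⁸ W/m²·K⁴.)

ratio ≈ 0.167

With N identical shields there are N+1 = 6 gaps in series, each with the same radiative resistance, so the flux falls to 1/(N+1) of its unshielded value.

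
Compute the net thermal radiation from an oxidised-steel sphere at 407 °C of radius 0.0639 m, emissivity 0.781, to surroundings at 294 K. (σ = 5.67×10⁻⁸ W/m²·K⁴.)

A = 4πr² = 4π × (0.0639)² = 0.0513 m².
Convert: 407 °C = 680 K.
Q = εσA(T⁴ − T_s⁴). T⁴ − T_s⁴ = (680)⁴ − (294)⁴ = 2.14×10^11 − 7.47×10^9 = 2.06×10^11 K⁴.
Q = 0.781 × 5.67×10⁻⁸ × 0.0513 × 2.06×10^11 = 469 W.

Q ≈ 469 W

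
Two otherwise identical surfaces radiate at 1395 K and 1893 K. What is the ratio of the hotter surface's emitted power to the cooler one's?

P ∝ T⁴, so the ratio is (1893/1395)⁴ = (1.357)⁴ = 3.39.

ratio ≈ 3.39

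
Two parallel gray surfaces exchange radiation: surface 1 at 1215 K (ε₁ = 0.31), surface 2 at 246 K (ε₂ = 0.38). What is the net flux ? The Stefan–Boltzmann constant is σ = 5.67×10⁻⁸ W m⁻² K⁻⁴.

q ≈ 25400 W/m²

For two large parallel gray plates, q = σ(T₁⁴ − T₂⁴) / (1/ε₁ + 1/ε₂ − 1).
1/ε₁ + 1/ε₂ − 1 = 1/0.31 + 1/0.38 − 1 = 4.857.
T₁⁴ − T₂⁴ = 2.18×10^12 − 3.66×10^9 = 2.18×10^12 K⁴.
q = 5.67×10⁻⁸ × 2.18×10^12 / 4.857 = 25400 W/m².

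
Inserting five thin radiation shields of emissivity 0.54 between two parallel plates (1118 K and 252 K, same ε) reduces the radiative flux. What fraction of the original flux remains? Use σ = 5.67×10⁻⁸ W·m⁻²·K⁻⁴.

With N identical shields there are N+1 = 6 gaps in series, each with the same radiative resistance, so the flux falls to 1/(N+1) of its unshielded value.

ratio ≈ 0.167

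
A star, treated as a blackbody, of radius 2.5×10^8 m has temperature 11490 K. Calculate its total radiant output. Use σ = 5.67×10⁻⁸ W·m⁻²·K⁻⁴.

A = 4πr² = 4π × (2.5×10^8)² = 7.85×10^17 m².
P = σAT⁴ = 5.67×10⁻⁸ × 7.85×10^17 × (11490)⁴ = 5.67×10⁻⁸ × 7.85×10^17 × 1.74×10^16.
P = 7.76×10^26 W.

P ≈ 7.76×10^26 W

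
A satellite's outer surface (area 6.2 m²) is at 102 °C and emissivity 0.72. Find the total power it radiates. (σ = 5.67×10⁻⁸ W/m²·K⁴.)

102 °C = 375 K.
Stefan–Boltzmann: P = εσAT⁴ = 0.72 × 5.67×10⁻⁸ × 6.20 × (375)⁴ = 0.72 × 5.67×10⁻⁸ × 6.20 × 1.98×10^10.
P = 5010 W.

P ≈ 5010 W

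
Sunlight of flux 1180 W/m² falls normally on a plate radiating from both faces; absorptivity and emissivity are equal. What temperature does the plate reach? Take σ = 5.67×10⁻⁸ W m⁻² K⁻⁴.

Absorbed flux αS = emitted flux 2εσT⁴ per unit area; with α = ε this gives T = (S/2σ)^(1/4).
T = (1180 / (2 × 5.67×10⁻⁸))^(1/4) = (1.04×10^10)^(1/4).
T = 319 K.

T ≈ 319 K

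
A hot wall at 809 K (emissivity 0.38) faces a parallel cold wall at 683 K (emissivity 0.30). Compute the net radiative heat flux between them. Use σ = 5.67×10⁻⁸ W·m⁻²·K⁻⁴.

q ≈ 2410 W/m²

For two large parallel gray plates, q = σ(T₁⁴ − T₂⁴) / (1/ε₁ + 1/ε₂ − 1).
1/ε₁ + 1/ε₂ − 1 = 1/0.38 + 1/0.30 − 1 = 4.965.
T₁⁴ − T₂⁴ = 4.28×10^11 − 2.18×10^11 = 2.11×10^11 K⁴.
q = 5.67×10⁻⁸ × 2.11×10^11 / 4.965 = 2410 W/m².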